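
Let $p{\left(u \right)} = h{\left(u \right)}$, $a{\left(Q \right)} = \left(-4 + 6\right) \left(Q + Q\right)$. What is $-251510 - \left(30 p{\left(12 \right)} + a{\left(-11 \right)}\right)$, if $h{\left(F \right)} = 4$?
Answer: $-251586$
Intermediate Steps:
$a{\left(Q \right)} = 4 Q$ ($a{\left(Q \right)} = 2 \cdot 2 Q = 4 Q$)
$p{\left(u \right)} = 4$
$-251510 - \left(30 p{\left(12 \right)} + a{\left(-11 \right)}\right) = -251510 - \left(30 \cdot 4 + 4 \left(-11\right)\right) = -251510 - \left(120 - 44\right) = -251510 - 76 = -251586$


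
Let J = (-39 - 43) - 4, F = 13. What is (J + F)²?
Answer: 5329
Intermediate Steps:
J = -86 (J = -82 - 4 = -86)
(J + F)² = (-86 + 13)² = (-73)² = 5329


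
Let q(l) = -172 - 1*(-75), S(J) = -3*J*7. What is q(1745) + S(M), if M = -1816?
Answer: 38039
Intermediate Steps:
S(J) = -21*J
q(l) = -97 (q(l) = -172 + 75 = -97)
q(1745) + S(M) = -97 - 21*(-1816) = -97 + 38136 = 38039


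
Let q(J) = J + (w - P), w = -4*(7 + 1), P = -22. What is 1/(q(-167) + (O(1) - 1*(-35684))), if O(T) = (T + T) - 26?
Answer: 1/35483 ≈ 2.8183e-5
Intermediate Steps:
w = -32 (w = -4*8 = -32)
O(T) = -26 + 2*T (O(T) = 2*T - 26 = -26 + 2*T)
q(J) = -10 + J (q(J) = J + (-32 - 1*(-22)) = J + (-32 + 22) = J - 10 = -10 + J)
1/(q(-167) + (O(1) - 1*(-35684))) = 1/((-10 - 167) + ((-26 + 2*1) - 1*(-35684))) = 1/(-177 + ((-26 + 2) + 35684)) = 1/(-177 + (-24 + 35684)) = 1/(-177 + 35660) = 1/35483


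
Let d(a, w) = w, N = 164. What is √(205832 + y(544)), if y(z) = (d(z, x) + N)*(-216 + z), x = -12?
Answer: 2*√63922 ≈ 505.66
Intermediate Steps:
y(z) = -32832 + 152*z (y(z) = (-12 + 164)*(-216 + z) = 152*(-216 + z) = -32832 + 152*z)
√(205832 + y(544)) = √(205832 + (-32832 + 152*544)) = √(205832 + (-32832 + 82688)) = √(205832 + 49856) = √255688 = 2*√63922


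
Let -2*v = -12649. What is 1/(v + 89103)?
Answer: 2/190855 ≈ 1.0479e-5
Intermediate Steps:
v = 12649/2 (v = -½*(-12649) = 12649/2 ≈ 6324.5)
1/(v + 89103) = 1/(12649/2 + 89103) = 1/(190855/2) = 2/190855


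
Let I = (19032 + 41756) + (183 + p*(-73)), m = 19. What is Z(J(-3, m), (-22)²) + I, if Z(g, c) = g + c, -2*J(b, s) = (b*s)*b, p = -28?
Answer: 126827/2 ≈ 63414.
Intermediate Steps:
J(b, s) = -s*b²/2 (J(b, s) = -b*s*b/2 = -s*b²/2)
Z(g, c) = c + g
I = 63015 (I = (19032 + 41756) + (183 - 28*(-73)) = 60788 + (183 + 2044) = 60788 + 2227 = 63015)
Z(J(-3, m), (-22)²) + I = ((-22)² - ½*19*(-3)²) + 63015 = (484 - ½*19*9) + 63015 = (484 - 171/2) + 63015 = 797/2 + 63015 = 126827/2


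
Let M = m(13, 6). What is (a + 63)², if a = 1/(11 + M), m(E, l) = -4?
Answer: 195364/49 ≈ 3987.0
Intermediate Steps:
M = -4
a = ⅐ (a = 1/(11 - 4) = 1/7 = ⅐ ≈ 0.14286)
(a + 63)² = (⅐ + 63)² = (442/7)² = 195364/49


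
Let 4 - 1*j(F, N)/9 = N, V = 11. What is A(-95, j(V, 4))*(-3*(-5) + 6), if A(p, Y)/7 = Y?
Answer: 0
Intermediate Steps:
j(F, N) = 36 - 9*N
A(p, Y) = 7*Y
A(-95, j(V, 4))*(-3*(-5) + 6) = (7*(36 - 9*4))*(-3*(-5) + 6) = (7*(36 - 36))*(15 + 6) = (7*0)*21 = 0*21 = 0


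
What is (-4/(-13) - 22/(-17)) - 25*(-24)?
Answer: 132954/221 ≈ 601.60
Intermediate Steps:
(-4/(-13) - 22/(-17)) - 25*(-24) = (-4*(-1/13) - 22*(-1/17)) + 600 = (4/13 + 22/17) + 600 = 354/221 + 600 = 132954/221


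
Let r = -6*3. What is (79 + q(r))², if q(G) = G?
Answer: 3721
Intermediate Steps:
r = -18
(79 + q(r))² = (79 - 18)² = 61² = 3721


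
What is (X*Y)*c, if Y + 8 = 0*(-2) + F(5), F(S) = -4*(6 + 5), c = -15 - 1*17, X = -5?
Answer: -8320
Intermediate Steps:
c = -32 (c = -15 - 17 = -32)
F(S) = -44 (F(S) = -4*11 = -44)
Y = -52 (Y = -8 + (0*(-2) - 44) = -8 + (0 - 44) = -8 - 44 = -52)
(X*Y)*c = -5*(-52)*(-32) = 260*(-32) = -8320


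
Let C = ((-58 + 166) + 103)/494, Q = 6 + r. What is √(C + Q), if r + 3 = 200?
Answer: √49643542/494 ≈ 14.263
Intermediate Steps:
r = 197 (r = -3 + 200 = 197)
Q = 203 (Q = 6 + 197 = 203)
C = 211/494 (C = (108 + 103)*(1/494) = 211*(1/494) = 211/494 ≈ 0.42713)
√(C + Q) = √(211/494 + 203) = √(100493/494) = √49643542/494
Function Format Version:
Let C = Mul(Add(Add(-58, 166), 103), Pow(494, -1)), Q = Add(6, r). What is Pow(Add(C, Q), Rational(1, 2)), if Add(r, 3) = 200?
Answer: Mul(Rational(1, 494), Pow(49643542, Rational(1, 2))) ≈ 14.263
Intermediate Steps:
r = 197 (r = Add(-3, 200) = 197)
Q = 203 (Q = Add(6, 197) = 203)
C = Rational(211, 494) (C = Mul(Add(108, 103), Rational(1, 494)) = Mul(211, Rational(1, 494)) = Rational(211, 494) ≈ 0.42713)
Pow(Add(C, Q), Rational(1, 2)) = Pow(Add(Rational(211, 494), 203), Rational(1, 2)) = Pow(Rational(100493, 494), Rational(1, 2)) = Mul(Rational(1, 494), Pow(49643542, Rational(1, 2)))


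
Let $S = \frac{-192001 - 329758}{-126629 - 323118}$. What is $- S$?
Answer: $- \frac{521759}{449747} \approx -1.1601$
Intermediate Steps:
$S = \frac{521759}{449747}$ ($S = - \frac{521759}{-449747} = \left(-521759\right) \left(- \frac{1}{449747}\right) = \frac{521759}{449747} \approx 1.1601$)
$- S = \left(-1\right) \frac{521759}{449747} = - \frac{521759}{449747}$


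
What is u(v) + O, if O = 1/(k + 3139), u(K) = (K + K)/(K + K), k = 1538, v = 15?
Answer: 4678/4677 ≈ 1.0002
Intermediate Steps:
u(K) = 1 (u(K) = (2*K)/((2*K)) = (2*K)*(1/(2*K)) = 1)
O = 1/4677 (O = 1/(1538 + 3139) = 1/4677 ≈ 0.00021381)
u(v) + O = 1 + 1/4677 = 4678/4677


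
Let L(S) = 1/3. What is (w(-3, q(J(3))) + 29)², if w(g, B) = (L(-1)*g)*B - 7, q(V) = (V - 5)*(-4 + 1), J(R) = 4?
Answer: 361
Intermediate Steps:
L(S) = ⅓
q(V) = 15 - 3*V (q(V) = (-5 + V)*(-3) = 15 - 3*V)
w(g, B) = -7 + B*g/3 (w(g, B) = (g/3)*B - 7 = B*g/3 - 7 = -7 + B*g/3)
(w(-3, q(J(3))) + 29)² = ((-7 + (⅓)*(15 - 3*4)*(-3)) + 29)² = ((-7 + (⅓)*(15 - 12)*(-3)) + 29)² = ((-7 + (⅓)*3*(-3)) + 29)² = ((-7 - 3) + 29)² = (-10 + 29)² = 19² = 361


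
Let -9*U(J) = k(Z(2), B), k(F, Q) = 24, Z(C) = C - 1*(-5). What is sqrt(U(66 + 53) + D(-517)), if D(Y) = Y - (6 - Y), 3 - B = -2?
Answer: 2*I*sqrt(2346)/3 ≈ 32.29*I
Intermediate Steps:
B = 5 (B = 3 - 1*(-2) = 3 + 2 = 5)
D(Y) = -6 + 2*Y (D(Y) = Y + (-6 + Y) = -6 + 2*Y)
Z(C) = 5 + C (Z(C) = C + 5 = 5 + C)
U(J) = -8/3 (U(J) = -1/9*24 = -8/3)
sqrt(U(66 + 53) + D(-517)) = sqrt(-8/3 + (-6 + 2*(-517))) = sqrt(-8/3 + (-6 - 1034)) = sqrt(-8/3 - 1040) = sqrt(-3128/3) = 2*I*sqrt(2346)/3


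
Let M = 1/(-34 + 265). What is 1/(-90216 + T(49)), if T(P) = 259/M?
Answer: -1/30387 ≈ -3.2909e-5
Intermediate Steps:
M = 1/231 ≈ 0.0043290
T(P) = 59829 (T(P) = 259/(1/231) = 259*231 = 59829)
1/(-90216 + T(49)) = 1/(-90216 + 59829) = 1/(-30387) = -1/30387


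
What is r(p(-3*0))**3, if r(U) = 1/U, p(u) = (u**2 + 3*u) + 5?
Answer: 1/125 ≈ 0.0080000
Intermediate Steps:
p(u) = 5 + u**2 + 3*u
r(p(-3*0))**3 = (1/(5 + (-3*0)**2 + 3*(-3*0)))**3 = (1/(5 + 0**2 + 3*0))**3 = (1/(5 + 0 + 0))**3 = (1/5)**3 = 1/125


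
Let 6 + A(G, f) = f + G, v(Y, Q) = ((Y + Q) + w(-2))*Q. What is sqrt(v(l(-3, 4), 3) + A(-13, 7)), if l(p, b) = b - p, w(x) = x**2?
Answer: sqrt(30) ≈ 5.4772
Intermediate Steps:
v(Y, Q) = Q*(4 + Q + Y) (v(Y, Q) = ((Y + Q) + (-2)**2)*Q = ((Q + Y) + 4)*Q = (4 + Q + Y)*Q = Q*(4 + Q + Y))
A(G, f) = -6 + G + f (A(G, f) = -6 + (f + G) = -6 + (G + f) = -6 + G + f)
sqrt(v(l(-3, 4), 3) + A(-13, 7)) = sqrt(3*(4 + 3 + (4 - 1*(-3))) + (-6 - 13 + 7)) = sqrt(3*(4 + 3 + (4 + 3)) - 12) = sqrt(3*(4 + 3 + 7) - 12) = sqrt(3*14 - 12) = sqrt(42 - 12) = sqrt(30)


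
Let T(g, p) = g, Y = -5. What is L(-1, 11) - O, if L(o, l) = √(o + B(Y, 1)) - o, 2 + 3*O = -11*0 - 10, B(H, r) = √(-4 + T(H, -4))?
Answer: 5 + √(-1 + 3*I) ≈ 6.0398 + 1.4426*I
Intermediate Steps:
B(H, r) = √(-4 + H)
O = -4 (O = -⅔ + (-11*0 - 10)/3 = -⅔ + (0 - 10)/3 = -⅔ + (⅓)*(-10) = -⅔ - 10/3 = -4)
L(o, l) = √(o + 3*I) - o (L(o, l) = √(o + √(-4 - 5)) - o = √(o + √(-9)) - o = √(o + 3*I) - o)
L(-1, 11) - O = (√(-1 + 3*I) - 1*(-1)) - 1*(-4) = (√(-1 + 3*I) + 1) + 4 = (1 + √(-1 + 3*I)) + 4 = 5 + √(-1 + 3*I)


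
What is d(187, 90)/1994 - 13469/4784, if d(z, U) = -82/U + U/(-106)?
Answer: -32037235921/11375610480 ≈ -2.8163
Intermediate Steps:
d(z, U) = -82/U - U/106 (d(z, U) = -82/U + U*(-1/106) = -82/U - U/106)
d(187, 90)/1994 - 13469/4784 = (-82/90 - 1/106*90)/1994 - 13469/4784 = (-82*1/90 - 45/53)*(1/1994) - 13469*1/4784 = (-41/45 - 45/53)*(1/1994) - 13469/4784 = -4198/2385*1/1994 - 13469/4784 = -2099/2377845 - 13469/4784 = -32037235921/11375610480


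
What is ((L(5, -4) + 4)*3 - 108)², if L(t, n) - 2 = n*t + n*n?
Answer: 10404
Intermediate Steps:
L(t, n) = 2 + n² + n*t (L(t, n) = 2 + (n*t + n*n) = 2 + (n*t + n²) = 2 + (n² + n*t) = 2 + n² + n*t)
((L(5, -4) + 4)*3 - 108)² = (((2 + (-4)² - 4*5) + 4)*3 - 108)² = (((2 + 16 - 20) + 4)*3 - 108)² = ((-2 + 4)*3 - 108)² = (2*3 - 108)² = (6 - 108)² = (-102)² = 10404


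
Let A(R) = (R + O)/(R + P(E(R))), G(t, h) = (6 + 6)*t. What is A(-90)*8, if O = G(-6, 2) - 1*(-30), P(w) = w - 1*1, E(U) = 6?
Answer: 1056/85 ≈ 12.424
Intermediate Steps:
P(w) = -1 + w (P(w) = w - 1 = -1 + w)
G(t, h) = 12*t
O = -42 (O = 12*(-6) - 1*(-30) = -72 + 30 = -42)
A(R) = (-42 + R)/(5 + R) (A(R) = (R - 42)/(R + (-1 + 6)) = (-42 + R)/(R + 5) = (-42 + R)/(5 + R))
A(-90)*8 = ((-42 - 90)/(5 - 90))*8 = (-132/(-85))*8 = -1/85*(-132)*8 = (132/85)*8 = 1056/85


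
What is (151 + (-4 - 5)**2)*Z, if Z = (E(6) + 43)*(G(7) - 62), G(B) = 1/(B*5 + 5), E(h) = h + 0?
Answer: -3522659/5 ≈ -7.0453e+5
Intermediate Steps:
E(h) = h
G(B) = 1/(5 + 5*B) (G(B) = 1/(5*B + 5) = 1/(5 + 5*B))
Z = -121471/40 (Z = (6 + 43)*(1/(5*(1 + 7)) - 62) = 49*((1/5)/8 - 62) = 49*((1/5)*(1/8) - 62) = 49*(1/40 - 62) = 49*(-2479/40) = -121471/40 ≈ -3036.8)
(151 + (-4 - 5)**2)*Z = (151 + (-4 - 5)**2)*(-121471/40) = (151 + (-9)**2)*(-121471/40) = (151 + 81)*(-121471/40) = 232*(-121471/40) = -3522659/5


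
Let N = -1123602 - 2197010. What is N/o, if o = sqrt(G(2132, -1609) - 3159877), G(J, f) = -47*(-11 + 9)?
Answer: 3320612*I*sqrt(351087)/1053261 ≈ 1868.1*I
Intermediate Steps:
G(J, f) = 94 (G(J, f) = -47*(-2) = 94)
N = -3320612
o = 3*I*sqrt(351087) (o = sqrt(94 - 3159877) = sqrt(-3159783) = 3*I*sqrt(351087) ≈ 1777.6*I)
N/o = -3320612*(-I*sqrt(351087)/1053261) = -(-3320612)*I*sqrt(351087)/1053261 = 3320612*I*sqrt(351087)/1053261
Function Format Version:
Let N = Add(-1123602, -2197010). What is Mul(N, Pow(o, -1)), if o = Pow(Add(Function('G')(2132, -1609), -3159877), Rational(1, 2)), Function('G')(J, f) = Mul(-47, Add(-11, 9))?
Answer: Mul(Rational(3320612, 1053261), I, Pow(351087, Rational(1, 2))) ≈ Mul(1868.1, I)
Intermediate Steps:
Function('G')(J, f) = 94 (Function('G')(J, f) = Mul(-47, -2) = 94)
N = -3320612
o = Mul(3, I, Pow(351087, Rational(1, 2))) (o = Pow(Add(94, -3159877), Rational(1, 2)) = Pow(-3159783, Rational(1, 2)) = Mul(3, I, Pow(351087, Rational(1, 2))) ≈ Mul(1777.6, I))
Mul(N, Pow(o, -1)) = Mul(-3320612, Pow(Mul(3, I, Pow(351087, Rational(1, 2))), -1)) = Mul(-3320612, Mul(Rational(-1, 1053261), I, Pow(351087, Rational(1, 2)))) = Mul(Rational(3320612, 1053261), I, Pow(351087, Rational(1, 2)))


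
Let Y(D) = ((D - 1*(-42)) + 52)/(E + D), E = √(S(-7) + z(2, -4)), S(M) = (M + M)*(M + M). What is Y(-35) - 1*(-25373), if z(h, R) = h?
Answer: 26056006/1027 - 177*√22/1027 ≈ 25370.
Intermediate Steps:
S(M) = 4*M² (S(M) = (2*M)*(2*M) = 4*M²)
E = 3*√22 (E = √(4*(-7)² + 2) = √(4*49 + 2) = √(196 + 2) = √198 = 3*√22 ≈ 14.071)
Y(D) = (94 + D)/(D + 3*√22) (Y(D) = ((D - 1*(-42)) + 52)/(3*√22 + D) = ((D + 42) + 52)/(D + 3*√22) = ((42 + D) + 52)/(D + 3*√22) = (94 + D)/(D + 3*√22))
Y(-35) - 1*(-25373) = (94 - 35)/(-35 + 3*√22) - 1*(-25373) = 59/(-35 + 3*√22) + 25373 = 25373 + 59/(-35 + 3*√22)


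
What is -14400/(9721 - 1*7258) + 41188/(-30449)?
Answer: -179970548/24998629 ≈ -7.1992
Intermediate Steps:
-14400/(9721 - 1*7258) + 41188/(-30449) = -14400/(9721 - 7258) + 41188*(-1/30449) = -14400/2463 - 41188/30449 = -14400*1/2463 - 41188/30449 = -4800/821 - 41188/30449 = -179970548/24998629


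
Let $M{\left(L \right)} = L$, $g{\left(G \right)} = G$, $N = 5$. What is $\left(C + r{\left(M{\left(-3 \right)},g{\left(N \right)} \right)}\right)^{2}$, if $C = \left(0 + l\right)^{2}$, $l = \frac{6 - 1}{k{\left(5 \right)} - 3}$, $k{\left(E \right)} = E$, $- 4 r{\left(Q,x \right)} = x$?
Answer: $25$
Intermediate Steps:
$r{\left(Q,x \right)} = - \frac{x}{4}$
$l = \frac{5}{2}$ ($l = \frac{6 - 1}{5 - 3} = \frac{5}{2} \approx 2.5$)
$C = \frac{25}{4}$ ($C = \left(0 + \frac{5}{2}\right)^{2} = \left(\frac{5}{2}\right)^{2} = \frac{25}{4} \approx 6.25$)
$\left(C + r{\left(M{\left(-3 \right)},g{\left(N \right)} \right)}\right)^{2} = \left(\frac{25}{4} - \frac{5}{4}\right)^{2} = 5^{2} = 25$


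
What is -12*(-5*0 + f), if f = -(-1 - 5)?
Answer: -72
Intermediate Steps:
f = 6 (f = -1*(-6) = 6)
-12*(-5*0 + f) = -12*(-5*0 + 6) = -12*(0 + 6) = -12*6 = -72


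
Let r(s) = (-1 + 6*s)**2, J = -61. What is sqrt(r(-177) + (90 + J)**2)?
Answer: sqrt(1130810) ≈ 1063.4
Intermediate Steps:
sqrt(r(-177) + (90 + J)**2) = sqrt((-1 + 6*(-177))**2 + (90 - 61)**2) = sqrt((-1 - 1062)**2 + 29**2) = sqrt((-1063)**2 + 841) = sqrt(1129969 + 841) = sqrt(1130810)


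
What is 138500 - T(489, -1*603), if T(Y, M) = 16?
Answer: 138484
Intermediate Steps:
138500 - T(489, -1*603) = 138500 - 1*16 = 138500 - 16 = 138484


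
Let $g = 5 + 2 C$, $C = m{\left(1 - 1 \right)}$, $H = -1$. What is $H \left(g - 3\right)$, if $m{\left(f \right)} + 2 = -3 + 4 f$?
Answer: $8$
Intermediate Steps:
$m{\left(f \right)} = -5 + 4 f$ ($m{\left(f \right)} = -2 + \left(-3 + 4 f\right) = -5 + 4 f$)
$C = -5$ ($C = -5 + 4 \left(1 - 1\right) = -5 + 4 \cdot 0 = -5 + 0 = -5$)
$g = -5$ ($g = 5 + 2 \left(-5\right) = 5 - 10 = -5$)
$H \left(g - 3\right) = - (-5 - 3) = \left(-1\right) \left(-8\right) = 8$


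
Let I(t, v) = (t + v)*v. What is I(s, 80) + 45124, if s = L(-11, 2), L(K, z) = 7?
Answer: 52084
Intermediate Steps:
s = 7
I(t, v) = v*(t + v)
I(s, 80) + 45124 = 80*(7 + 80) + 45124 = 80*87 + 45124 = 6960 + 45124 = 52084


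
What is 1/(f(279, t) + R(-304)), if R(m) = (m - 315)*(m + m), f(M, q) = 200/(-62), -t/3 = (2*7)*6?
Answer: 31/11666812 ≈ 2.6571e-6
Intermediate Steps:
t = -252 (t = -3*2*7*6 = -42*6 = -3*84 = -252)
f(M, q) = -100/31 (f(M, q) = 200*(-1/62) = -100/31)
R(m) = 2*m*(-315 + m) (R(m) = (-315 + m)*(2*m) = 2*m*(-315 + m))
1/(f(279, t) + R(-304)) = 1/(-100/31 + 2*(-304)*(-315 - 304)) = 1/(-100/31 + 2*(-304)*(-619)) = 1/(-100/31 + 376352) = 1/(11666812/31) = 31/11666812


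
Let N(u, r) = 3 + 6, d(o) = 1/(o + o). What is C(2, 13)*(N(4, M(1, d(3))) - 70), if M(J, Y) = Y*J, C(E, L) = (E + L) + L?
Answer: -1708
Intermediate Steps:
C(E, L) = E + 2*L
d(o) = 1/(2*o)
M(J, Y) = J*Y
N(u, r) = 9
C(2, 13)*(N(4, M(1, d(3))) - 70) = (2 + 2*13)*(9 - 70) = (2 + 26)*(-61) = 28*(-61) = -1708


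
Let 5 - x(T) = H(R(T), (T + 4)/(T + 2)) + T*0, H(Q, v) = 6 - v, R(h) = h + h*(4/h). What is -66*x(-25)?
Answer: 132/23 ≈ 5.7391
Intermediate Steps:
R(h) = 4 + h (R(h) = h + 4 = 4 + h)
x(T) = -1 + (4 + T)/(2 + T) (x(T) = 5 - ((6 - (T + 4)/(T + 2)) + T*0) = 5 - ((6 - (4 + T)/(2 + T)) + 0) = 5 - (6 - (4 + T)/(2 + T)) = 5 + (-6 + (4 + T)/(2 + T)) = -1 + (4 + T)/(2 + T))
-66*x(-25) = -132/(2 - 25) = -132/(-23) = -132*(-1)/23 = -66*(-2/23) = 132/23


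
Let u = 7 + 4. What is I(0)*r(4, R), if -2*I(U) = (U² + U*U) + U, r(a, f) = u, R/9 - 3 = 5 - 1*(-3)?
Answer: 0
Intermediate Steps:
R = 99 (R = 27 + 9*(5 - 1*(-3)) = 27 + 9*(5 + 3) = 27 + 9*8 = 27 + 72 = 99)
u = 11
r(a, f) = 11
I(U) = -U² - U/2 (I(U) = -((U² + U*U) + U)/2 = -((U² + U²) + U)/2 = -(2*U² + U)/2 = -(U + 2*U²)/2 = -U² - U/2)
I(0)*r(4, R) = -1*0*(½ + 0)*11 = -1*0*½*11 = 0*11 = 0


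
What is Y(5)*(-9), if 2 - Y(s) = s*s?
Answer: 207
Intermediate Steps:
Y(s) = 2 - s² (Y(s) = 2 - s*s = 2 - s²)
Y(5)*(-9) = (2 - 1*5²)*(-9) = (2 - 1*25)*(-9) = (2 - 25)*(-9) = -23*(-9) = 207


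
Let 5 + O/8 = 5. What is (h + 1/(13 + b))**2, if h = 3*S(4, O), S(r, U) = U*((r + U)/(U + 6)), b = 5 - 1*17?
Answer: 1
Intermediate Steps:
b = -12 (b = 5 - 17 = -12)
O = 0 (O = -40 + 8*5 = -40 + 40 = 0)
S(r, U) = U*(U + r)/(6 + U) (S(r, U) = U*((U + r)/(6 + U)) = U*(U + r)/(6 + U))
h = 0 (h = 3*(0*(0 + 4)/(6 + 0)) = 3*(0*4/6) = 3*(0*(1/6)*4) = 3*0 = 0)
(h + 1/(13 + b))**2 = (0 + 1/(13 - 12))**2 = (0 + 1/1)**2 = (0 + 1)**2 = 1**2 = 1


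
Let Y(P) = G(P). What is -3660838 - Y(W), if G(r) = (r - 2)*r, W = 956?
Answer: -4572862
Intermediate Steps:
G(r) = r*(-2 + r) (G(r) = (-2 + r)*r = r*(-2 + r))
Y(P) = P*(-2 + P)
-3660838 - Y(W) = -3660838 - 956*(-2 + 956) = -3660838 - 956*954 = -3660838 - 1*912024 = -3660838 - 912024 = -4572862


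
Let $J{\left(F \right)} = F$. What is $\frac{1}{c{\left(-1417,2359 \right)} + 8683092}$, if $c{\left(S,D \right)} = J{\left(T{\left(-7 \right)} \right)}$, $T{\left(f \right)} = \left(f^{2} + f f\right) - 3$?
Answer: $\frac{1}{8683187} \approx 1.1517 \cdot 10^{-7}$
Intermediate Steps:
$T{\left(f \right)} = -3 + 2 f^{2}$ ($T{\left(f \right)} = \left(f^{2} + f^{2}\right) - 3 = 2 f^{2} - 3 = -3 + 2 f^{2}$)
$c{\left(S,D \right)} = 95$ ($c{\left(S,D \right)} = -3 + 2 \left(-7\right)^{2} = -3 + 2 \cdot 49 = -3 + 98 = 95$)
$\frac{1}{c{\left(-1417,2359 \right)} + 8683092} = \frac{1}{95 + 8683092} = \frac{1}{8683187}$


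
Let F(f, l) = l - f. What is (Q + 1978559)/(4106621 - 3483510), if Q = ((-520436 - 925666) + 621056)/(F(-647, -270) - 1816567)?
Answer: 1796719947628/565843983545 ≈ 3.1753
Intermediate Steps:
Q = 412523/908095 (Q = ((-520436 - 925666) + 621056)/((-270 - 1*(-647)) - 1816567) = (-1446102 + 621056)/((-270 + 647) - 1816567) = -825046/(377 - 1816567) = -825046/(-1816190) = -825046*(-1/1816190) = 412523/908095 ≈ 0.45427)
(Q + 1978559)/(4106621 - 3483510) = (412523/908095 + 1978559)/(4106621 - 3483510) = (1796719947628/908095)/623111 = (1796719947628/908095)*(1/623111) = 1796719947628/565843983545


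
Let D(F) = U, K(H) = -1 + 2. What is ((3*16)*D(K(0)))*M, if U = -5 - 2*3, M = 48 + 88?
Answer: -71808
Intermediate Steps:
K(H) = 1
M = 136
U = -11 (U = -5 - 6 = -11)
D(F) = -11
((3*16)*D(K(0)))*M = ((3*16)*(-11))*136 = (48*(-11))*136 = -528*136 = -71808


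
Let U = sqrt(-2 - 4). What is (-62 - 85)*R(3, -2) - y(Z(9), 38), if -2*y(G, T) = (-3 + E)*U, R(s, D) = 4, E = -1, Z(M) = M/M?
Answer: -588 - 2*I*sqrt(6) ≈ -588.0 - 4.899*I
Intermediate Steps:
Z(M) = 1
U = I*sqrt(6) (U = sqrt(-6) = I*sqrt(6) ≈ 2.4495*I)
y(G, T) = 2*I*sqrt(6) (y(G, T) = -(-3 - 1)*I*sqrt(6)/2 = -(-2)*I*sqrt(6) = 2*I*sqrt(6))
(-62 - 85)*R(3, -2) - y(Z(9), 38) = (-62 - 85)*4 - 2*I*sqrt(6) = -147*4 - 2*I*sqrt(6) = -588 - 2*I*sqrt(6)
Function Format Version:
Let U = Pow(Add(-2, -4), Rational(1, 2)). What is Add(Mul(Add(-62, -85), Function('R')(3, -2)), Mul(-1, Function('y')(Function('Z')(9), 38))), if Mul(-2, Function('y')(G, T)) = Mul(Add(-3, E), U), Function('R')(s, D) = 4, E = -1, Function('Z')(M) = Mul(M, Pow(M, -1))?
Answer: Add(-588, Mul(-2, I, Pow(6, Rational(1, 2)))) ≈ Add(-588.00, Mul(-4.8990, I))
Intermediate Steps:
Function('Z')(M) = 1
U = Mul(I, Pow(6, Rational(1, 2))) (U = Pow(-6, Rational(1, 2)) = Mul(I, Pow(6, Rational(1, 2))) ≈ Mul(2.4495, I))
Function('y')(G, T) = Mul(2, I, Pow(6, Rational(1, 2))) (Function('y')(G, T) = Mul(Rational(-1, 2), Mul(Add(-3, -1), Mul(I, Pow(6, Rational(1, 2))))) = Mul(Rational(-1, 2), Mul(-4, Mul(I, Pow(6, Rational(1, 2))))) = Mul(Rational(-1, 2), Mul(-4, I, Pow(6, Rational(1, 2)))) = Mul(2, I, Pow(6, Rational(1, 2))))
Add(Mul(Add(-62, -85), Function('R')(3, -2)), Mul(-1, Function('y')(Function('Z')(9), 38))) = Add(Mul(Add(-62, -85), 4), Mul(-1, Mul(2, I, Pow(6, Rational(1, 2))))) = Add(Mul(-147, 4), Mul(-2, I, Pow(6, Rational(1, 2)))) = Add(-588, Mul(-2, I, Pow(6, Rational(1, 2))))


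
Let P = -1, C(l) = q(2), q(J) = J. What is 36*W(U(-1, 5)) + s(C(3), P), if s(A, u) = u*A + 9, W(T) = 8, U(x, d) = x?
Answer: 295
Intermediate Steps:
C(l) = 2
s(A, u) = 9 + A*u (s(A, u) = A*u + 9 = 9 + A*u)
36*W(U(-1, 5)) + s(C(3), P) = 36*8 + (9 + 2*(-1)) = 288 + (9 - 2) = 288 + 7 = 295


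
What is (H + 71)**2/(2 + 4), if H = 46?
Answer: 4563/2 ≈ 2281.5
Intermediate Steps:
(H + 71)**2/(2 + 4) = (46 + 71)**2/(2 + 4) = 117**2/6 = (1/6)*13689 = 4563/2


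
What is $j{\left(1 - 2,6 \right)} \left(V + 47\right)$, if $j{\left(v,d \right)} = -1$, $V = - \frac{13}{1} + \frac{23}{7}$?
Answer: $- \frac{261}{7} \approx -37.286$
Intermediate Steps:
$V = - \frac{68}{7}$ ($V = \left(-13\right) 1 + 23 \cdot \frac{1}{7} = -13 + \frac{23}{7} = - \frac{68}{7} \approx -9.7143$)
$j{\left(1 - 2,6 \right)} \left(V + 47\right) = - (- \frac{68}{7} + 47) = \left(-1\right) \frac{261}{7} = - \frac{261}{7}$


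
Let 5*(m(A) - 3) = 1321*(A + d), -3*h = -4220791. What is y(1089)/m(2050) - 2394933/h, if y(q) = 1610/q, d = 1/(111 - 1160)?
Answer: -11113380425841108977/6528690823532905368 ≈ -1.7022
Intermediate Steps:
h = 4220791/3 (h = -⅓*(-4220791) = 4220791/3 ≈ 1.4069e+6)
d = -1/1049 (d = 1/(-1049) = -1/1049 ≈ -0.00095329)
m(A) = 14414/5245 + 1321*A/5 (m(A) = 3 + (1321*(A - 1/1049))/5 = 3 + (1321*(-1/1049 + A))/5 = 3 + (-1321/1049 + 1321*A)/5 = 3 + (-1321/5245 + 1321*A/5) = 14414/5245 + 1321*A/5)
y(1089)/m(2050) - 2394933/h = (1610/1089)/(14414/5245 + (1321/5)*2050) - 2394933/4220791/3 = (1610*(1/1089))/(14414/5245 + 541610) - 2394933*3/4220791 = 1610/(1089*(2840758864/5245)) - 7184799/4220791 = (1610/1089)*(5245/2840758864) - 7184799/4220791 = 4222225/1546793201448 - 7184799/4220791 = -11113380425841108977/6528690823532905368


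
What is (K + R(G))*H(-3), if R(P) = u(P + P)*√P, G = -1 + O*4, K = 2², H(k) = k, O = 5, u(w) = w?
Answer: -12 - 114*√19 ≈ -508.91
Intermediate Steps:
K = 4
G = 19 (G = -1 + 5*4 = -1 + 20 = 19)
R(P) = 2*P^(3/2) (R(P) = (P + P)*√P = (2*P)*√P = 2*P^(3/2))
(K + R(G))*H(-3) = (4 + 2*19^(3/2))*(-3) = (4 + 2*(19*√19))*(-3) = (4 + 38*√19)*(-3) = -12 - 114*√19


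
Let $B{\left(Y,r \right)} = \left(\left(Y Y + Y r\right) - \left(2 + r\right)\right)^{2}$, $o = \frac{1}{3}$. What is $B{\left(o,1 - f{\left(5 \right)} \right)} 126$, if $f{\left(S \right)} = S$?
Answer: $\frac{686}{9} \approx 76.222$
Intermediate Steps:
$o = \frac{1}{3} \approx 0.33333$
$B{\left(Y,r \right)} = \left(-2 + Y^{2} - r + Y r\right)^{2}$ ($B{\left(Y,r \right)} = \left(\left(Y^{2} + Y r\right) - \left(2 + r\right)\right)^{2} = \left(-2 + Y^{2} - r + Y r\right)^{2}$)
$B{\left(o,1 - f{\left(5 \right)} \right)} 126 = \left(-2 + \left(\frac{1}{3}\right)^{2} - \left(1 - 5\right) + \frac{1 - 5}{3}\right)^{2} \cdot 126 = \left(-2 + \frac{1}{9} - \left(1 - 5\right) + \frac{1 - 5}{3}\right)^{2} \cdot 126 = \left(-2 + \frac{1}{9} - -4 + \frac{1}{3} \left(-4\right)\right)^{2} \cdot 126 = \left(-2 + \frac{1}{9} + 4 - \frac{4}{3}\right)^{2} \cdot 126 = \left(\frac{7}{9}\right)^{2} \cdot 126 = \frac{49}{81} \cdot 126 = \frac{686}{9}$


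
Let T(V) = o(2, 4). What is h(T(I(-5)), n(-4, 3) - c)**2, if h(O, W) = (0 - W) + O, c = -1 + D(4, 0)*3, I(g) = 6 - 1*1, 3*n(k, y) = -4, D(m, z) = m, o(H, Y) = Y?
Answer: 2401/9 ≈ 266.78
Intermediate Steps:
n(k, y) = -4/3 (n(k, y) = (1/3)*(-4) = -4/3)
I(g) = 5 (I(g) = 6 - 1 = 5)
T(V) = 4
c = 11 (c = -1 + 4*3 = -1 + 12 = 11)
h(O, W) = O - W (h(O, W) = -W + O = O - W)
h(T(I(-5)), n(-4, 3) - c)**2 = (4 - (-4/3 - 1*11))**2 = (4 - (-4/3 - 11))**2 = (4 - 1*(-37/3))**2 = (4 + 37/3)**2 = (49/3)**2 = 2401/9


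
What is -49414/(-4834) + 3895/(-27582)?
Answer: 672054259/66665694 ≈ 10.081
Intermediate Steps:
-49414/(-4834) + 3895/(-27582) = -49414*(-1/4834) + 3895*(-1/27582) = 24707/2417 - 3895/27582 = 672054259/66665694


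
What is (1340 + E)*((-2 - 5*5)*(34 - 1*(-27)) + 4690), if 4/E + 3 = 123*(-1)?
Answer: 256883974/63 ≈ 4.0775e+6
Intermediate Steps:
E = -2/63 (E = 4/(-3 + 123*(-1)) = 4/(-3 - 123) = 4/(-126) = 4*(-1/126) = -2/63 ≈ -0.031746)
(1340 + E)*((-2 - 5*5)*(34 - 1*(-27)) + 4690) = (1340 - 2/63)*((-2 - 5*5)*(34 - 1*(-27)) + 4690) = 84418*((-2 - 25)*(34 + 27) + 4690)/63 = 84418*(-27*61 + 4690)/63 = 84418*(-1647 + 4690)/63 = (84418/63)*3043 = 256883974/63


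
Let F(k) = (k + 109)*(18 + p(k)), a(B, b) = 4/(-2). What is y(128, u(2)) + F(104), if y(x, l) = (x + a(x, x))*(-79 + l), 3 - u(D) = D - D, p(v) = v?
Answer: 16410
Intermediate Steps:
u(D) = 3 (u(D) = 3 - (D - D) = 3 - 1*0 = 3 + 0 = 3)
a(B, b) = -2 (a(B, b) = 4*(-½) = -2)
F(k) = (18 + k)*(109 + k) (F(k) = (k + 109)*(18 + k) = (109 + k)*(18 + k) = (18 + k)*(109 + k))
y(x, l) = (-79 + l)*(-2 + x) (y(x, l) = (x - 2)*(-79 + l) = (-2 + x)*(-79 + l) = (-79 + l)*(-2 + x))
y(128, u(2)) + F(104) = (158 - 79*128 - 2*3 + 3*128) + (1962 + 104² + 127*104) = (158 - 10112 - 6 + 384) + (1962 + 10816 + 13208) = -9576 + 25986 = 16410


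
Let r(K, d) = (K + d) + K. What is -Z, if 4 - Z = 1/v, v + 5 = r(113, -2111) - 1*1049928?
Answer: -4207273/1051818 ≈ -4.0000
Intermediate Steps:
r(K, d) = d + 2*K
v = -1051818 (v = -5 + ((-2111 + 2*113) - 1*1049928) = -5 + ((-2111 + 226) - 1049928) = -5 + (-1885 - 1049928) = -5 - 1051813 = -1051818)
Z = 4207273/1051818 (Z = 4 - 1/(-1051818) = 4 - 1*(-1/1051818) = 4 + 1/1051818 = 4207273/1051818 ≈ 4.0000)
-Z = -1*4207273/1051818 = -4207273/1051818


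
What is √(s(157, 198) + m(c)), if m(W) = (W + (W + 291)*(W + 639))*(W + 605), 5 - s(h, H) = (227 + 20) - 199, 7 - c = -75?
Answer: √184813262 ≈ 13595.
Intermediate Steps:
c = 82 (c = 7 - 1*(-75) = 7 + 75 = 82)
s(h, H) = -43 (s(h, H) = 5 - ((227 + 20) - 199) = 5 - (247 - 199) = 5 - 1*48 = 5 - 48 = -43)
m(W) = (605 + W)*(W + (291 + W)*(639 + W)) (m(W) = (W + (291 + W)*(639 + W))*(605 + W) = (605 + W)*(W + (291 + W)*(639 + W)))
√(s(157, 198) + m(c)) = √(-43 + (112499145 + 82³ + 1536*82² + 749204*82)) = √(-43 + (112499145 + 551368 + 1536*6724 + 61434728)) = √(-43 + (112499145 + 551368 + 10328064 + 61434728)) = √(-43 + 184813305) = √184813262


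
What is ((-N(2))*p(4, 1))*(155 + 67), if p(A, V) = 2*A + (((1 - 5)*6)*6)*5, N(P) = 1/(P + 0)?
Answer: 79032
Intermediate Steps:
N(P) = 1/P
p(A, V) = -720 + 2*A (p(A, V) = 2*A + (-4*6*6)*5 = 2*A - 24*6*5 = 2*A - 144*5 = 2*A - 720 = -720 + 2*A)
((-N(2))*p(4, 1))*(155 + 67) = ((-1/2)*(-720 + 2*4))*(155 + 67) = ((-1*½)*(-720 + 8))*222 = -½*(-712)*222 = 356*222 = 79032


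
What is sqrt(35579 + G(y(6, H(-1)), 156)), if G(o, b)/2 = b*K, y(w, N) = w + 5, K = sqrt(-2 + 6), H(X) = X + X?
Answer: sqrt(36203) ≈ 190.27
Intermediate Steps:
H(X) = 2*X
K = 2 (K = sqrt(4) = 2)
y(w, N) = 5 + w
G(o, b) = 4*b (G(o, b) = 2*(b*2) = 2*(2*b) = 4*b)
sqrt(35579 + G(y(6, H(-1)), 156)) = sqrt(35579 + 4*156) = sqrt(35579 + 624) = sqrt(36203)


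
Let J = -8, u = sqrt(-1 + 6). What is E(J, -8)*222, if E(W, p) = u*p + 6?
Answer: 1332 - 1776*sqrt(5) ≈ -2639.3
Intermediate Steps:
u = sqrt(5) ≈ 2.2361
E(W, p) = 6 + p*sqrt(5) (E(W, p) = sqrt(5)*p + 6 = p*sqrt(5) + 6 = 6 + p*sqrt(5))
E(J, -8)*222 = (6 - 8*sqrt(5))*222 = 1332 - 1776*sqrt(5)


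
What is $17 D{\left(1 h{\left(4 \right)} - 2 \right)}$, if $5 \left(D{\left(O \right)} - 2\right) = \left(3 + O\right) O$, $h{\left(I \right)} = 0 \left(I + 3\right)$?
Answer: $\frac{136}{5} \approx 27.2$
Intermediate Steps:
$h{\left(I \right)} = 0$ ($h{\left(I \right)} = 0 \left(3 + I\right) = 0$)
$D{\left(O \right)} = 2 + \frac{O \left(3 + O\right)}{5}$ ($D{\left(O \right)} = 2 + \frac{\left(3 + O\right) O}{5} = 2 + \frac{O \left(3 + O\right)}{5}$)
$17 D{\left(1 h{\left(4 \right)} - 2 \right)} = 17 \left(2 + \frac{\left(1 \cdot 0 - 2\right)^{2}}{5} + \frac{3 \left(1 \cdot 0 - 2\right)}{5}\right) = 17 \left(2 + \frac{\left(0 - 2\right)^{2}}{5} + \frac{3 \left(0 - 2\right)}{5}\right) = 17 \left(2 + \frac{\left(-2\right)^{2}}{5} + \frac{3}{5} \left(-2\right)\right) = 17 \left(2 + \frac{1}{5} \cdot 4 - \frac{6}{5}\right) = 17 \left(2 + \frac{4}{5} - \frac{6}{5}\right) = 17 \cdot \frac{8}{5} = \frac{136}{5}$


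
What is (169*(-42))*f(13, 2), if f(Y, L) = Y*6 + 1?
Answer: -560742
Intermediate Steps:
f(Y, L) = 1 + 6*Y (f(Y, L) = 6*Y + 1 = 1 + 6*Y)
(169*(-42))*f(13, 2) = (169*(-42))*(1 + 6*13) = -7098*(1 + 78) = -7098*79 = -560742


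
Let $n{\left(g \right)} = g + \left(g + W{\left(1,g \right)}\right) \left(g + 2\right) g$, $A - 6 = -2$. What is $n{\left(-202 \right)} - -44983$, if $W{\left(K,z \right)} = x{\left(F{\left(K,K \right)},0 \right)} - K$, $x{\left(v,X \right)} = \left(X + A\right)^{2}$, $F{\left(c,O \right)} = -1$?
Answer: $-7510019$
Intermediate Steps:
$A = 4$ ($A = 6 - 2 = 4$)
$x{\left(v,X \right)} = \left(4 + X\right)^{2}$ ($x{\left(v,X \right)} = \left(X + 4\right)^{2} = \left(4 + X\right)^{2}$)
$W{\left(K,z \right)} = 16 - K$ ($W{\left(K,z \right)} = \left(4 + 0\right)^{2} - K = 4^{2} - K = 16 - K$)
$n{\left(g \right)} = g + g \left(2 + g\right) \left(15 + g\right)$ ($n{\left(g \right)} = g + \left(g + \left(16 - 1\right)\right) \left(g + 2\right) g = g + \left(g + \left(16 - 1\right)\right) \left(2 + g\right) g = g + \left(g + 15\right) \left(2 + g\right) g = g + \left(15 + g\right) \left(2 + g\right) g = g + \left(2 + g\right) \left(15 + g\right) g = g + g \left(2 + g\right) \left(15 + g\right)$)
$n{\left(-202 \right)} - -44983 = - 202 \left(31 + \left(-202\right)^{2} + 17 \left(-202\right)\right) - -44983 = - 202 \left(31 + 40804 - 3434\right) + 44983 = \left(-202\right) 37401 + 44983 = -7555002 + 44983 = -7510019$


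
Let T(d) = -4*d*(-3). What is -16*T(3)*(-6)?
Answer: 3456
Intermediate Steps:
T(d) = 12*d
-16*T(3)*(-6) = -16*(12*3)*(-6) = -16*36*(-6) = -(-3456) = -16*(-216) = 3456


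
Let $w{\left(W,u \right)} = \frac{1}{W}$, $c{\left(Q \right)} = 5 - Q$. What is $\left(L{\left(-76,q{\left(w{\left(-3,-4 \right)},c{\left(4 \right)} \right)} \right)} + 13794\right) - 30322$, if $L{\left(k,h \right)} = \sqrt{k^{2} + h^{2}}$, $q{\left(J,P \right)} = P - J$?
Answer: $-16528 + \frac{20 \sqrt{130}}{3} \approx -16452.0$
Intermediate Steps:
$L{\left(k,h \right)} = \sqrt{h^{2} + k^{2}}$
$\left(L{\left(-76,q{\left(w{\left(-3,-4 \right)},c{\left(4 \right)} \right)} \right)} + 13794\right) - 30322 = \left(\sqrt{\left(\left(5 - 4\right) - \frac{1}{-3}\right)^{2} + \left(-76\right)^{2}} + 13794\right) - 30322 = \left(\sqrt{\left(\left(5 - 4\right) - - \frac{1}{3}\right)^{2} + 5776} + 13794\right) - 30322 = \left(\sqrt{\left(1 + \frac{1}{3}\right)^{2} + 5776} + 13794\right) - 30322 = \left(\sqrt{\left(\frac{4}{3}\right)^{2} + 5776} + 13794\right) - 30322 = \left(\sqrt{\frac{16}{9} + 5776} + 13794\right) - 30322 = \left(\sqrt{\frac{52000}{9}} + 13794\right) - 30322 = \left(\frac{20 \sqrt{130}}{3} + 13794\right) - 30322 = \left(13794 + \frac{20 \sqrt{130}}{3}\right) - 30322 = -16528 + \frac{20 \sqrt{130}}{3}$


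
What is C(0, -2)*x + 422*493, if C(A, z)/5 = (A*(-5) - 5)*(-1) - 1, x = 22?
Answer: 208486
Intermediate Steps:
C(A, z) = 20 + 25*A (C(A, z) = 5*((A*(-5) - 5)*(-1) - 1) = 5*((-5*A - 5)*(-1) - 1) = 5*((-5 - 5*A)*(-1) - 1) = 5*((5 + 5*A) - 1) = 5*(4 + 5*A) = 20 + 25*A)
C(0, -2)*x + 422*493 = (20 + 25*0)*22 + 422*493 = (20 + 0)*22 + 208046 = 20*22 + 208046 = 440 + 208046 = 208486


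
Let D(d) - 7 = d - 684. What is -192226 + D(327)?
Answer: -192576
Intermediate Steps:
D(d) = -677 + d (D(d) = 7 + (d - 684) = 7 + (-684 + d) = -677 + d)
-192226 + D(327) = -192226 + (-677 + 327) = -192226 - 350 = -192576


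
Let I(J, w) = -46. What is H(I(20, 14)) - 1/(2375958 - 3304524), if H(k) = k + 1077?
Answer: 957351547/928566 ≈ 1031.0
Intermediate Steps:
H(k) = 1077 + k
H(I(20, 14)) - 1/(2375958 - 3304524) = (1077 - 46) - 1/(2375958 - 3304524) = 1031 - 1/(-928566) = 1031 - 1*(-1/928566) = 1031 + 1/928566 = 957351547/928566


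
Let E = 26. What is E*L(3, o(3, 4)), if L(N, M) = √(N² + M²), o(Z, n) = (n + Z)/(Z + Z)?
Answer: 13*√373/3 ≈ 83.691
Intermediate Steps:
o(Z, n) = (Z + n)/(2*Z) (o(Z, n) = (Z + n)/((2*Z)) = (Z + n)*(1/(2*Z)) = (Z + n)/(2*Z))
L(N, M) = √(M² + N²)
E*L(3, o(3, 4)) = 26*√(((½)*(3 + 4)/3)² + 3²) = 26*√(((½)*(⅓)*7)² + 9) = 26*√((7/6)² + 9) = 26*√(49/36 + 9) = 26*√(373/36) = 26*(√373/6) = 13*√373/3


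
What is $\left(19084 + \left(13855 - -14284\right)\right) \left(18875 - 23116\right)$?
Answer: $-200272743$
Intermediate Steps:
$\left(19084 + \left(13855 - -14284\right)\right) \left(18875 - 23116\right) = \left(19084 + \left(13855 + 14284\right)\right) \left(-4241\right) = \left(19084 + 28139\right) \left(-4241\right) = 47223 \left(-4241\right) = -200272743$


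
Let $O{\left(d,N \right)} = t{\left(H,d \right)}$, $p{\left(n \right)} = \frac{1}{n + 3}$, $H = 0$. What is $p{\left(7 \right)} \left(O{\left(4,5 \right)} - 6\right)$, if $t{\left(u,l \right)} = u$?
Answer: $- \frac{3}{5} \approx -0.6$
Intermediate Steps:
$p{\left(n \right)} = \frac{1}{3 + n}$
$O{\left(d,N \right)} = 0$
$p{\left(7 \right)} \left(O{\left(4,5 \right)} - 6\right) = \frac{0 - 6}{3 + 7} = \frac{1}{10} \left(-6\right) = - \frac{3}{5}$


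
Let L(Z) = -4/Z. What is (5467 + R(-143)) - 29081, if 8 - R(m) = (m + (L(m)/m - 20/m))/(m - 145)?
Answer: -139026020423/5889312 ≈ -23607.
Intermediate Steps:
R(m) = 8 - (m - 20/m - 4/m²)/(-145 + m) (R(m) = 8 - (m + ((-4/m)/m - 20/m))/(m - 145) = 8 - (m + (-4/m² - 20/m))/(-145 + m) = 8 - (m + (-20/m - 4/m²))/(-145 + m) = 8 - (m - 20/m - 4/m²)/(-145 + m))
(5467 + R(-143)) - 29081 = (5467 + (4 - 143*(20 - 1160*(-143) + 7*(-143)²))/((-143)²*(-145 - 143))) - 29081 = (5467 + (1/20449)*(4 - 143*(20 + 165880 + 7*20449))/(-288)) - 29081 = (5467 + (1/20449)*(-1/288)*(4 - 143*(20 + 165880 + 143143))) - 29081 = (5467 + (1/20449)*(-1/288)*(4 - 143*309043)) - 29081 = (5467 + (1/20449)*(-1/288)*(4 - 44193149)) - 29081 = (5467 + (1/20449)*(-1/288)*(-44193145)) - 29081 = (5467 + 44193145/5889312) - 29081 = 32241061849/5889312 - 29081 = -139026020423/5889312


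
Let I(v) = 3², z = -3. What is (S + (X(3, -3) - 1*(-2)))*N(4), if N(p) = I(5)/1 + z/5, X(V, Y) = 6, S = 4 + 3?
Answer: 126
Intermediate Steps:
S = 7
I(v) = 9
N(p) = 42/5 (N(p) = 9/1 - 3/5 = 9*1 - 3*⅕ = 9 - ⅗ = 42/5)
(S + (X(3, -3) - 1*(-2)))*N(4) = (7 + (6 - 1*(-2)))*(42/5) = (7 + (6 + 2))*(42/5) = (7 + 8)*(42/5) = 15*(42/5) = 126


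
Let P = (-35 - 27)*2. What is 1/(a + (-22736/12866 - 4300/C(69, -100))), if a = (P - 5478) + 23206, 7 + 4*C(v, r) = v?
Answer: 28489/493566612 ≈ 5.7721e-5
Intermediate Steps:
C(v, r) = -7/4 + v/4
P = -124 (P = -62*2 = -124)
a = 17604 (a = (-124 - 5478) + 23206 = -5602 + 23206 = 17604)
1/(a + (-22736/12866 - 4300/C(69, -100))) = 1/(17604 + (-22736/12866 - 4300/(-7/4 + (1/4)*69))) = 1/(17604 + (-22736*1/12866 - 4300/(-7/4 + 69/4))) = 1/(17604 + (-1624/919 - 4300/31/2)) = 1/(17604 + (-1624/919 - 4300*2/31)) = 1/(17604 + (-1624/919 - 8600/31)) = 1/(17604 - 7953744/28489) = 1/(493566612/28489) = 28489/493566612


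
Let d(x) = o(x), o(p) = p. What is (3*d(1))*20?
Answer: 60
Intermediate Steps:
d(x) = x
(3*d(1))*20 = (3*1)*20 = 3*20 = 60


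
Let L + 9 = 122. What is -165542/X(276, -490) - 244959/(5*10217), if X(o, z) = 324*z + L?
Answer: -30405297403/8104481995 ≈ -3.7517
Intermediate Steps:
L = 113 (L = -9 + 122 = 113)
X(o, z) = 113 + 324*z (X(o, z) = 324*z + 113 = 113 + 324*z)
-165542/X(276, -490) - 244959/(5*10217) = -165542/(113 + 324*(-490)) - 244959/(5*10217) = -165542/(113 - 158760) - 244959/51085 = -165542/(-158647) - 244959*1/51085 = -165542*(-1/158647) - 244959/51085 = 165542/158647 - 244959/51085 = -30405297403/8104481995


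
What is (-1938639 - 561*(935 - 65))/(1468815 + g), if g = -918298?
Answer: -2426709/550517 ≈ -4.4081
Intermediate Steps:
(-1938639 - 561*(935 - 65))/(1468815 + g) = (-1938639 - 561*(935 - 65))/(1468815 - 918298) = (-1938639 - 561*870)/550517 = (-1938639 - 488070)*(1/550517) = -2426709*1/550517 = -2426709/550517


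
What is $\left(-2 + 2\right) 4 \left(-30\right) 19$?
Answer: $0$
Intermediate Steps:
$\left(-2 + 2\right) 4 \left(-30\right) 19 = 0 \cdot 4 \left(-30\right) 19 = 0 \left(-30\right) 19 = 0 \cdot 19 = 0$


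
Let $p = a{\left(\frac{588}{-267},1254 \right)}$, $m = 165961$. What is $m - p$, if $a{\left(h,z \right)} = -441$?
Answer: $166402$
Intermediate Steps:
$p = -441$
$m - p = 165961 - -441 = 165961 + 441 = 166402$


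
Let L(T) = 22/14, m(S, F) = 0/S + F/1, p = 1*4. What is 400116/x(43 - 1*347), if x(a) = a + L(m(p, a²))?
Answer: -2800812/2117 ≈ -1323.0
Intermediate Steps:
p = 4
m(S, F) = F (m(S, F) = 0 + F*1 = 0 + F = F)
L(T) = 11/7 (L(T) = 22*(1/14) = 11/7)
x(a) = 11/7 + a (x(a) = a + 11/7 = 11/7 + a)
400116/x(43 - 1*347) = 400116/(11/7 + (43 - 1*347)) = 400116/(11/7 + (43 - 347)) = 400116/(11/7 - 304) = 400116/(-2117/7) = 400116*(-7/2117) = -2800812/2117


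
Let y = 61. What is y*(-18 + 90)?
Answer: 4392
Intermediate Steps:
y*(-18 + 90) = 61*(-18 + 90) = 61*72 = 4392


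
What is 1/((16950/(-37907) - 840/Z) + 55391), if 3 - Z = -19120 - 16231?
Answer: 670082039/37116198676159 ≈ 1.8054e-5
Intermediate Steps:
Z = 35354 (Z = 3 - (-19120 - 16231) = 3 - 1*(-35351) = 3 + 35351 = 35354)
1/((16950/(-37907) - 840/Z) + 55391) = 1/((16950/(-37907) - 840/35354) + 55391) = 1/((16950*(-1/37907) - 840*1/35354) + 55391) = 1/((-16950/37907 - 420/17677) + 55391) = 1/(-315546090/670082039 + 55391) = 1/(37116198676159/670082039) = 670082039/37116198676159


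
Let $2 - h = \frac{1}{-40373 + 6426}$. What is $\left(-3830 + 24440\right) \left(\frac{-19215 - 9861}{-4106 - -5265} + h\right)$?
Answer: $- \frac{18721148466870}{39344573} \approx -4.7583 \cdot 10^{5}$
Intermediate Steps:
$h = \frac{67895}{33947}$ ($h = 2 - \frac{1}{-40373 + 6426} = 2 - \frac{1}{-33947} = 2 - - \frac{1}{33947} = 2 + \frac{1}{33947} = \frac{67895}{33947} \approx 2.0$)
$\left(-3830 + 24440\right) \left(\frac{-19215 - 9861}{-4106 - -5265} + h\right) = \left(-3830 + 24440\right) \left(\frac{-19215 - 9861}{-4106 - -5265} + \frac{67895}{33947}\right) = 20610 \left(- \frac{29076}{-4106 + \left(-6272 + 11537\right)} + \frac{67895}{33947}\right) = 20610 \left(- \frac{29076}{-4106 + 5265} + \frac{67895}{33947}\right) = 20610 \left(- \frac{29076}{1159} + \frac{67895}{33947}\right) = 20610 \left(- \frac{908352667}{39344573}\right) = - \frac{18721148466870}{39344573}$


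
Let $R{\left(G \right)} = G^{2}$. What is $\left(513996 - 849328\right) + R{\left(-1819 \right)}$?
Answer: $2973429$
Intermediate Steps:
$\left(513996 - 849328\right) + R{\left(-1819 \right)} = \left(513996 - 849328\right) + \left(-1819\right)^{2} = -335332 + 3308761 = 2973429$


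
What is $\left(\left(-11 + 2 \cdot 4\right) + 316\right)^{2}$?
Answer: $97969$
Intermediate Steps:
$\left(\left(-11 + 2 \cdot 4\right) + 316\right)^{2} = \left(\left(-11 + 8\right) + 316\right)^{2} = \left(-3 + 316\right)^{2} = 313^{2} = 97969$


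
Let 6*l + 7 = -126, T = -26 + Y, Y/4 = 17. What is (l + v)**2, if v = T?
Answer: 14161/36 ≈ 393.36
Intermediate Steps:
Y = 68 (Y = 4*17 = 68)
T = 42 (T = -26 + 68 = 42)
v = 42
l = -133/6 (l = -7/6 + (1/6)*(-126) = -7/6 - 21 = -133/6 ≈ -22.167)
(l + v)**2 = (-133/6 + 42)**2 = (119/6)**2 = 14161/36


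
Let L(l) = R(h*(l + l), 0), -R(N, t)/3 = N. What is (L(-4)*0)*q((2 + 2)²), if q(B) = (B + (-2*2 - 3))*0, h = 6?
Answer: 0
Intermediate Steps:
R(N, t) = -3*N
L(l) = -36*l (L(l) = -18*(l + l) = -18*2*l = -36*l)
q(B) = 0 (q(B) = (B + (-4 - 3))*0 = (B - 7)*0 = (-7 + B)*0 = 0)
(L(-4)*0)*q((2 + 2)²) = (-36*(-4)*0)*0 = (144*0)*0 = 0*0 = 0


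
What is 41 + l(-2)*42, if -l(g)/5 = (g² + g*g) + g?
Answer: -1219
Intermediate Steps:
l(g) = -10*g² - 5*g (l(g) = -5*((g² + g*g) + g) = -5*((g² + g²) + g) = -5*(2*g² + g) = -5*(g + 2*g²) = -10*g² - 5*g)
41 + l(-2)*42 = 41 - 5*(-2)*(1 + 2*(-2))*42 = 41 - 5*(-2)*(1 - 4)*42 = 41 - 5*(-2)*(-3)*42 = 41 - 30*42 = 41 - 1260 = -1219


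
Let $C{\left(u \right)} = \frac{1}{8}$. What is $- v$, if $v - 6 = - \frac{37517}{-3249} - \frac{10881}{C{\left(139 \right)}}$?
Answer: $\frac{282761941}{3249} \approx 87031.0$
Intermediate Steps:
$C{\left(u \right)} = \frac{1}{8}$
$v = - \frac{282761941}{3249}$ ($v = 6 - \left(87048 - \frac{37517}{3249}\right) = 6 - \frac{282781435}{3249} = - \frac{282761941}{3249} \approx -87031.0$)
$- v = \left(-1\right) \left(- \frac{282761941}{3249}\right) = \frac{282761941}{3249}$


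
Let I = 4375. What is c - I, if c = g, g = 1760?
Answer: -2615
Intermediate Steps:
c = 1760
c - I = 1760 - 1*4375 = 1760 - 4375 = -2615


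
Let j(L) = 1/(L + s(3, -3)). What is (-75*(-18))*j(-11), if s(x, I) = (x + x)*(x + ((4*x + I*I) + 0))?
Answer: 1350/133 ≈ 10.150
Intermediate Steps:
s(x, I) = 2*x*(I**2 + 5*x) (s(x, I) = (2*x)*(x + ((4*x + I**2) + 0)) = (2*x)*(x + ((I**2 + 4*x) + 0)) = (2*x)*(x + (I**2 + 4*x)) = (2*x)*(I**2 + 5*x) = 2*x*(I**2 + 5*x))
j(L) = 1/(144 + L) (j(L) = 1/(L + 2*3*((-3)**2 + 5*3)) = 1/(L + 2*3*(9 + 15)) = 1/(L + 2*3*24) = 1/(L + 144) = 1/(144 + L))
(-75*(-18))*j(-11) = (-75*(-18))/(144 - 11) = 1350/133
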